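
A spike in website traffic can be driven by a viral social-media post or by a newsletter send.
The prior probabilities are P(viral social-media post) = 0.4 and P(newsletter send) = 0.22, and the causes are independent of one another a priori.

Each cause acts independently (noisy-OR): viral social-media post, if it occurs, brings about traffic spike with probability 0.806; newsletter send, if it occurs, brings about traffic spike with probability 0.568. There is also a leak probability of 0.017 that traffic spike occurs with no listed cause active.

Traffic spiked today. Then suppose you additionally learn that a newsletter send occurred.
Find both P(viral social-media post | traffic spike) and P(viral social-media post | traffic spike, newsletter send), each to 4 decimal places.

Under noisy-OR, P(traffic spike | causes) = 1 − (1−0.017)·∏(1−qᵢ) over the active causes.
Weight on viral social-media post=true, given the evidence: 0.252501 + 0.080750 = 0.333251
Denominator P(traffic spike): 0.017×0.6×0.78 + 0.575344×0.6×0.22 + 0.809298×0.4×0.78 + 0.917617×0.4×0.22 = 0.417152
P(viral social-media post | traffic spike) = 0.333251/0.417152 ≈ 0.7989

Now also conditioning on newsletter send=true:
By total probability over both values of viral social-media post:
  P(traffic spike | newsletter send) = 0.575344*0.6 + 0.917617*0.4
        = 0.345206 + 0.367047 = 0.712253
The terms with viral social-media post present sum to 0.367047, so
  P(viral social-media post | traffic spike, newsletter send) = 0.367047 / 0.712253 ≈ 0.5153
This is intercausal reasoning (explaining away): once newsletter send accounts for the traffic spike, viral social-media post becomes less likely.

P(viral social-media post | traffic spike) ≈ 0.7989; P(viral social-media post | traffic spike, newsletter send) ≈ 0.5153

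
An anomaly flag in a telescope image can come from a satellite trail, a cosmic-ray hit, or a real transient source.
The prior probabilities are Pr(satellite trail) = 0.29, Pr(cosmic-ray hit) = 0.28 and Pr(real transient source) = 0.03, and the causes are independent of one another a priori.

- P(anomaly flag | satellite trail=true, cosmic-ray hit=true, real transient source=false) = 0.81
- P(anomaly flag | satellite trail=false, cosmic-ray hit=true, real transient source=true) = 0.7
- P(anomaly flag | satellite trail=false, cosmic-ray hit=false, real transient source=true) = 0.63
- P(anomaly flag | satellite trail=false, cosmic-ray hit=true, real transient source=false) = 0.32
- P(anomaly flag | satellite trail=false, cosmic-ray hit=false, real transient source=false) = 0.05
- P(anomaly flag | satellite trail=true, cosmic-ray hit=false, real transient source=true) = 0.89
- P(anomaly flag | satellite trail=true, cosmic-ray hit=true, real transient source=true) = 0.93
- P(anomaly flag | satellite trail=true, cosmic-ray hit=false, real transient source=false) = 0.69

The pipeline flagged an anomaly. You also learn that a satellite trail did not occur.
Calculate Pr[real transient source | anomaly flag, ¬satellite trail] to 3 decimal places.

Sum P(anomaly flag|·) weighted by the priors over the 4 (cosmic-ray hit, real transient source) configurations:
  P(anomaly flag | ¬satellite trail) = 0.05*0.72*0.97 + 0.63*0.72*0.03 + 0.32*0.28*0.97 + 0.7*0.28*0.03
        = 0.034920 + 0.013608 + 0.086912 + 0.005880 = 0.141320
The terms with real transient source present sum to 0.019488, so
  P(real transient source | anomaly flag, ¬satellite trail) = 0.019488 / 0.141320 ≈ 0.138

Pr[real transient source | anomaly flag, ¬satellite trail] ≈ 0.138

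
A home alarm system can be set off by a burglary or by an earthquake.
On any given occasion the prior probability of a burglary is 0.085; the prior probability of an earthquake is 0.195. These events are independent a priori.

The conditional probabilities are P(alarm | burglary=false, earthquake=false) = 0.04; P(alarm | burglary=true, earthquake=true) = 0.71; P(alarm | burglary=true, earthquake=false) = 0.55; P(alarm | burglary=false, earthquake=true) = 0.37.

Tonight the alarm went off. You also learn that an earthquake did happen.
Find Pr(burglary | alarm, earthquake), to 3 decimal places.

P(alarm | earthquake) = 0.37×0.915 + 0.71×0.085 = 0.338550 + 0.060350 = 0.398900
Restricting to configurations with burglary present: 0.71×0.085 = 0.060350.
Hence the posterior is 0.060350/0.398900 ≈ 0.151.

Pr(burglary | alarm, earthquake) ≈ 0.151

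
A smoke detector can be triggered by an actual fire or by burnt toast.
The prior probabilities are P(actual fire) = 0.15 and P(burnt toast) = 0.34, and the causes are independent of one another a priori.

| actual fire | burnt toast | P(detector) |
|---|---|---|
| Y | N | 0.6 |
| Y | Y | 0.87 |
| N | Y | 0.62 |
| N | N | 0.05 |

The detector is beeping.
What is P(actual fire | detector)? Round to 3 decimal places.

By total probability over the 4 (actual fire, burnt toast) configurations:
  P(detector) = 0.05·0.85·0.66 + 0.62·0.85·0.34 + 0.6·0.15·0.66 + 0.87·0.15·0.34
        = 0.028050 + 0.179180 + 0.059400 + 0.044370 = 0.311000
Keeping only the actual fire-present terms gives 0.103770, so
  P(actual fire | detector) = 0.103770 / 0.311000 ≈ 0.334

P(actual fire | detector) ≈ 0.334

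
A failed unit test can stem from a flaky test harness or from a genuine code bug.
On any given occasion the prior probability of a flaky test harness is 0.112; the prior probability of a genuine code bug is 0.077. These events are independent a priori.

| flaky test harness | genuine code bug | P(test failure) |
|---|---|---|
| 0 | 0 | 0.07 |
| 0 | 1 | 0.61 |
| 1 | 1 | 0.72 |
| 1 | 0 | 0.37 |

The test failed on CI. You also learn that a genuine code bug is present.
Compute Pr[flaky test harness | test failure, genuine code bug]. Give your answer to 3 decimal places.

Pr[flaky test harness | test failure, genuine code bug] ≈ 0.130

P(test failure | genuine code bug) = 0.61×0.888 + 0.72×0.112 = 0.541680 + 0.080640 = 0.622320
Restricting to configurations with flaky test harness present: 0.72×0.112 = 0.080640.
Hence the posterior is 0.080640/0.622320 ≈ 0.130.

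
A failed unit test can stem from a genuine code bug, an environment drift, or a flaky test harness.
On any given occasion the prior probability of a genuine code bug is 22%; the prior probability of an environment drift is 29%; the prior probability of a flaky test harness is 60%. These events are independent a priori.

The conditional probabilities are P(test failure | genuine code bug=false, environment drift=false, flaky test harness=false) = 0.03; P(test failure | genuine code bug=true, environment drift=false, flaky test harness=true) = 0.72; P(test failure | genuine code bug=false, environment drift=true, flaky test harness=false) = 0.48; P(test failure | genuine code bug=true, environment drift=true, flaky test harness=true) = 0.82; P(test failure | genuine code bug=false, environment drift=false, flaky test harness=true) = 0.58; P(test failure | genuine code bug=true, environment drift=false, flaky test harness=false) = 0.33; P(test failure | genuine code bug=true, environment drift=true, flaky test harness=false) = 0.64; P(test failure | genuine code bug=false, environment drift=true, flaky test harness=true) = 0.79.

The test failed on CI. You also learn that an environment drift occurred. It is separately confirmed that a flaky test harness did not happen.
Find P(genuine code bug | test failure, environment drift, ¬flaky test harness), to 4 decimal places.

Sum P(test failure|·) weighted by the priors over both values of genuine code bug:
  P(test failure | environment drift, ¬flaky test harness) = 0.48*0.78 + 0.64*0.22
        = 0.374400 + 0.140800 = 0.515200
The terms with genuine code bug present sum to 0.140800, so
  P(genuine code bug | test failure, environment drift, ¬flaky test harness) = 0.140800 / 0.515200 ≈ 0.2733

P(genuine code bug | test failure, environment drift, ¬flaky test harness) ≈ 0.2733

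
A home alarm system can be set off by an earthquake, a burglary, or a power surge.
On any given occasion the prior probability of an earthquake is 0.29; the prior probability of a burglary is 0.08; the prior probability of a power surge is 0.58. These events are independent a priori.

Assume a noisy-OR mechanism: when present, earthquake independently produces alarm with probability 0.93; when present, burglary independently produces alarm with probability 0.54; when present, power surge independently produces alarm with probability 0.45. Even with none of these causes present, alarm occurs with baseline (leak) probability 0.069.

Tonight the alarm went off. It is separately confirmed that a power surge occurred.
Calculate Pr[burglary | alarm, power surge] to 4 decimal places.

Under noisy-OR, P(alarm | causes) = 1 − (1−0.069)·∏(1−qᵢ) over the active causes.
Weight on burglary=true, given the evidence: 0.043421 + 0.022817 = 0.066238
Normalizer over all consistent configurations: 0.48795×0.71×0.92 + 0.764457×0.71×0.08 + 0.964156×0.29×0.92 + 0.983512×0.29×0.08 = 0.642204
P(burglary | alarm, power surge) = 0.066238/0.642204 ≈ 0.1031

Pr[burglary | alarm, power surge] ≈ 0.1031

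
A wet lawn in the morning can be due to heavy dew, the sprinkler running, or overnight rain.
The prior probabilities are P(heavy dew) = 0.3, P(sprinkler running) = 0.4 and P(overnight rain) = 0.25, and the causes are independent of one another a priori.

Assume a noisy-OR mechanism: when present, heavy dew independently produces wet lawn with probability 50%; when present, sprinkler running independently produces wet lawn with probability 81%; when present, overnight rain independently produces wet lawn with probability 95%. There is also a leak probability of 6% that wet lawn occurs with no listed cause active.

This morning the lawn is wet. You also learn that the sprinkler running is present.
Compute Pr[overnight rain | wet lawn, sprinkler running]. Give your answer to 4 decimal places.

Pr[overnight rain | wet lawn, sprinkler running] ≈ 0.2806

Under noisy-OR, P(wet lawn | causes) = 1 − (1−0.06)·∏(1−qᵢ) over the active causes.
Enumerate the 4 (heavy dew, overnight rain) configurations and weight by the priors:
  P(wet lawn | sprinkler running) = 0.8214·0.7·0.75 + 0.99107·0.7·0.25 + 0.9107·0.3·0.75 + 0.995535·0.3·0.25
        = 0.431235 + 0.173437 + 0.204907 + 0.074665 = 0.884244
Keeping only the overnight rain-present terms gives 0.248102, so
  P(overnight rain | wet lawn, sprinkler running) = 0.248102 / 0.884244 ≈ 0.2806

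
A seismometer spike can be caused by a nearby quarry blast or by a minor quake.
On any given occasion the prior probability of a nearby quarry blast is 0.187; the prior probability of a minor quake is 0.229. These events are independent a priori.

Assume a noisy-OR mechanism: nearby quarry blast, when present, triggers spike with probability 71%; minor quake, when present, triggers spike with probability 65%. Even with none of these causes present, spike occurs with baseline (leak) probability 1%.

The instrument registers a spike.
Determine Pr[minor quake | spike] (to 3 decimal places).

Under noisy-OR, P(spike | causes) = 1 − (1−0.01)·∏(1−qᵢ) over the active causes.
Weight on minor quake=true, given the evidence: 0.121667 + 0.038520 = 0.160187
Normalizer over all consistent configurations: 0.01×0.813×0.771 + 0.6535×0.813×0.229 + 0.7129×0.187×0.771 + 0.899515×0.187×0.229 = 0.269239
P(minor quake | spike) = 0.160187/0.269239 ≈ 0.595

Pr[minor quake | spike] ≈ 0.595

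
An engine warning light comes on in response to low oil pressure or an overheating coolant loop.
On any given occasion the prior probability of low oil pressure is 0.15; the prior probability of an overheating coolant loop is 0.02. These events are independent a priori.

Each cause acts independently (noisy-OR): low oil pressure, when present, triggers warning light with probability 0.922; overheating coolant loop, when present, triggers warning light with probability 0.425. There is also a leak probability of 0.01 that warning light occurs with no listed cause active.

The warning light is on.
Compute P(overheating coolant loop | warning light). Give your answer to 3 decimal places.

Under noisy-OR, P(warning light | causes) = 1 − (1−0.01)·∏(1−qᵢ) over the active causes.
Sum P(warning light|·) weighted by the priors over the 4 (low oil pressure, overheating coolant loop) configurations:
  P(warning light) = 0.01×0.85×0.98 + 0.43075×0.85×0.02 + 0.92278×0.15×0.98 + 0.955599×0.15×0.02
        = 0.008330 + 0.007323 + 0.135649 + 0.002867 = 0.154169
The terms with overheating coolant loop present sum to 0.010190, so
  P(overheating coolant loop | warning light) = 0.010190 / 0.154169 ≈ 0.066

P(overheating coolant loop | warning light) ≈ 0.066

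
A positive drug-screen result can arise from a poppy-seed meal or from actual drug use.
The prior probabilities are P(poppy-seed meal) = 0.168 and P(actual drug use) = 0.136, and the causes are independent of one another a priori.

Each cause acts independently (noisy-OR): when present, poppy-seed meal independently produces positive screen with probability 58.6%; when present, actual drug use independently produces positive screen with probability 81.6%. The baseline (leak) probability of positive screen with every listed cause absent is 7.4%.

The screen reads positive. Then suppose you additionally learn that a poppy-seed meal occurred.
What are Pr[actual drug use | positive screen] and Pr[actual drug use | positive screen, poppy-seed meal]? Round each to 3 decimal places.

Under noisy-OR, P(positive screen | causes) = 1 − (1−0.074)·∏(1−qᵢ) over the active causes.
Weight on actual drug use=true, given the evidence: 0.093873 + 0.021236 = 0.115109
Denominator P(positive screen): 0.074×0.832×0.864 + 0.829616×0.832×0.136 + 0.616636×0.168×0.864 + 0.929461×0.168×0.136 = 0.257810
Posterior = 0.115109 / 0.257810 ≈ 0.446

With the extra evidence:
P(positive screen | poppy-seed meal) = 0.616636×0.864 + 0.929461×0.136 = 0.532774 + 0.126407 = 0.659181
Restricting to configurations with actual drug use present: 0.929461×0.136 = 0.126407.
P(actual drug use | positive screen, poppy-seed meal) = 0.126407 / 0.659181 ≈ 0.192

Pr[actual drug use | positive screen] ≈ 0.446; Pr[actual drug use | positive screen, poppy-seed meal] ≈ 0.192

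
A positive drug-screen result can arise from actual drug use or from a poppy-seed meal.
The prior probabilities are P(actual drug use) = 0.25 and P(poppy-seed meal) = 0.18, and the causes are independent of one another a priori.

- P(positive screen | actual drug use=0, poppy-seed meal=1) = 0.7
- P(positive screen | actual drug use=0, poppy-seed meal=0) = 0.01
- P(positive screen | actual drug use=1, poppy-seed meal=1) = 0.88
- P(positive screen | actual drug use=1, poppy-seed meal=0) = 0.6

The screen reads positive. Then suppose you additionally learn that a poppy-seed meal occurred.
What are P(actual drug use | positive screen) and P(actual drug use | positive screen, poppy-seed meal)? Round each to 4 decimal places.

By total probability over the 4 (actual drug use, poppy-seed meal) configurations:
  P(positive screen) = 0.01·0.75·0.82 + 0.7·0.75·0.18 + 0.6·0.25·0.82 + 0.88·0.25·0.18
        = 0.006150 + 0.094500 + 0.123000 + 0.039600 = 0.263250
The terms with actual drug use present sum to 0.162600, so
  P(actual drug use | positive screen) = 0.162600 / 0.263250 ≈ 0.6177

With the extra evidence:
Weight on actual drug use=true, given the evidence: 0.88×0.25 = 0.220000
Normalizer over all consistent configurations: 0.7×0.75 + 0.88×0.25 = 0.745000
Posterior = 0.220000 / 0.745000 ≈ 0.2953
This is intercausal reasoning (explaining away): once poppy-seed meal accounts for the positive screen, actual drug use becomes less likely.

P(actual drug use | positive screen) ≈ 0.6177; P(actual drug use | positive screen, poppy-seed meal) ≈ 0.2953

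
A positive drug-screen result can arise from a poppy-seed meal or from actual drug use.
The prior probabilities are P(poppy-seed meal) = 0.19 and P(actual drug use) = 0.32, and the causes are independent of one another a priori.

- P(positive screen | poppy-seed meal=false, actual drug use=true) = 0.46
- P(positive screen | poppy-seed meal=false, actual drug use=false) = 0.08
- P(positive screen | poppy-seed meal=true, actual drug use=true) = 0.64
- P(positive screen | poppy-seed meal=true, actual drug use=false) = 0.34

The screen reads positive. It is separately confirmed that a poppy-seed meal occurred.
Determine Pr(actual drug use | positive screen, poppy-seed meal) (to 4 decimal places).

P(positive screen | poppy-seed meal) = 0.34*0.68 + 0.64*0.32 = 0.231200 + 0.204800 = 0.436000
Restricting to configurations with actual drug use present: 0.64*0.32 = 0.204800.
P(actual drug use | positive screen, poppy-seed meal) = 0.204800 / 0.436000 ≈ 0.4697

Pr(actual drug use | positive screen, poppy-seed meal) ≈ 0.4697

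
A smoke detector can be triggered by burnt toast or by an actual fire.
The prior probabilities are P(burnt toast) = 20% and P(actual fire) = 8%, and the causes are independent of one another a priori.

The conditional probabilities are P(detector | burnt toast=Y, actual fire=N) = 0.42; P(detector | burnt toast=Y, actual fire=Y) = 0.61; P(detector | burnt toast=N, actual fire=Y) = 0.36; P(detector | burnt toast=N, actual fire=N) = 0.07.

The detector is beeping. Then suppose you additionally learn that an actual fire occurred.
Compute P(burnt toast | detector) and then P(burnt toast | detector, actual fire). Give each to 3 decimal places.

Numerator (weight on configurations with burnt toast): 0.077280 + 0.009760 = 0.087040
Normalizer over all consistent configurations: 0.07·0.8·0.92 + 0.36·0.8·0.08 + 0.42·0.2·0.92 + 0.61·0.2·0.08 = 0.161600
P(burnt toast | detector) = 0.087040/0.161600 ≈ 0.539

Now also conditioning on actual fire=true:
Sum P(detector|·) weighted by the priors over both values of burnt toast:
  P(detector | actual fire) = 0.36·0.8 + 0.61·0.2
        = 0.288000 + 0.122000 = 0.410000
The terms with burnt toast present sum to 0.122000, so
  P(burnt toast | detector, actual fire) = 0.122000 / 0.410000 ≈ 0.298
This is intercausal reasoning (explaining away): once actual fire accounts for the detector, burnt toast becomes less likely.

P(burnt toast | detector) ≈ 0.539; P(burnt toast | detector, actual fire) ≈ 0.298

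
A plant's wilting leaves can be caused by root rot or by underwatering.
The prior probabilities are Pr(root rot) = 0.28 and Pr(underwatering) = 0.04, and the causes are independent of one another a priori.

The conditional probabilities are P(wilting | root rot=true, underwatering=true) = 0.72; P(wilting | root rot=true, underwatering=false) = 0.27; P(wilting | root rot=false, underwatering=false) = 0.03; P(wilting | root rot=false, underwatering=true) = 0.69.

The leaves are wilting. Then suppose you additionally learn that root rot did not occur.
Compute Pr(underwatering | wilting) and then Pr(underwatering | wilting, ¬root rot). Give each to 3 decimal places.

Pr(underwatering | wilting) ≈ 0.230; Pr(underwatering | wilting, ¬root rot) ≈ 0.489

P(wilting) = 0.03*0.72*0.96 + 0.69*0.72*0.04 + 0.27*0.28*0.96 + 0.72*0.28*0.04 = 0.020736 + 0.019872 + 0.072576 + 0.008064 = 0.121248
The underwatering-present share is 0.019872 + 0.008064 = 0.027936.
P(underwatering | wilting) = 0.027936 / 0.121248 ≈ 0.230

Now condition on the additional information:
Enumerate both values of underwatering and weight by the priors:
  P(wilting | ¬root rot) = 0.03·0.96 + 0.69·0.04
        = 0.028800 + 0.027600 = 0.056400
Keeping only the underwatering-present terms gives 0.027600, so
  P(underwatering | wilting, ¬root rot) = 0.027600 / 0.056400 ≈ 0.489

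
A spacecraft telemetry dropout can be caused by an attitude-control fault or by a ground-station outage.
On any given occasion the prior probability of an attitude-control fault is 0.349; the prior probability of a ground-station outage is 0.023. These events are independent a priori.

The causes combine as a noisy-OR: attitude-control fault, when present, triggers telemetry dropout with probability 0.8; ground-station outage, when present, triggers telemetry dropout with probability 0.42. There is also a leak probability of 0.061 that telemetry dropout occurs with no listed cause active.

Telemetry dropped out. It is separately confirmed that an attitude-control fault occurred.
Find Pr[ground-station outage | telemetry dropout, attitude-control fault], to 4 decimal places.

Under noisy-OR, P(telemetry dropout | causes) = 1 − (1−0.061)·∏(1−qᵢ) over the active causes.
For the numerator, keep only ground-station outage=true terms: 0.891076·0.023 = 0.020495
Normalizer over all consistent configurations: 0.8122·0.977 + 0.891076·0.023 = 0.814014
Posterior = 0.020495 / 0.814014 ≈ 0.0252

Pr[ground-station outage | telemetry dropout, attitude-control fault] ≈ 0.0252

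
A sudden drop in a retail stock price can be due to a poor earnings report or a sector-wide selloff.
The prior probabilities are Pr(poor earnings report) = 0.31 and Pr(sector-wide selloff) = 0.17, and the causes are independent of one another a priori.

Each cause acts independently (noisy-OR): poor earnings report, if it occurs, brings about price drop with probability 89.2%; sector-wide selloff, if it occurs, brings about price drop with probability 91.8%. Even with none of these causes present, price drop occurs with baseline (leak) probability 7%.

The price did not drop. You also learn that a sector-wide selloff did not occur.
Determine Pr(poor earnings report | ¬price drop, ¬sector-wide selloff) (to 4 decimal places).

Pr(poor earnings report | ¬price drop, ¬sector-wide selloff) ≈ 0.0463

Under noisy-OR, P(price drop | causes) = 1 − (1−0.07)·∏(1−qᵢ) over the active causes.
For the numerator, keep only poor earnings report=true terms: 0.10044×0.31 = 0.031136
Normalizer over all consistent configurations: 0.93×0.69 + 0.10044×0.31 = 0.672836
P(poor earnings report | ¬price drop, ¬sector-wide selloff) = 0.031136/0.672836 ≈ 0.0463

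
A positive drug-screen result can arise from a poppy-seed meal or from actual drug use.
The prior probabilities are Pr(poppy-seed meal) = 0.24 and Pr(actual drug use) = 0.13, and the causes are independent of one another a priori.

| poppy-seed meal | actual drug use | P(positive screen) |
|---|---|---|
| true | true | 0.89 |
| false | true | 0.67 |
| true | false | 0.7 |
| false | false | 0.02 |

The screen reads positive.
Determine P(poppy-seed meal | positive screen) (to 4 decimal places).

P(poppy-seed meal | positive screen) ≈ 0.6865

Weight on poppy-seed meal=true, given the evidence: 0.146160 + 0.027768 = 0.173928
The normalizing constant is 0.02·0.76·0.87 + 0.67·0.76·0.13 + 0.7·0.24·0.87 + 0.89·0.24·0.13 = 0.253348
P(poppy-seed meal | positive screen) = 0.173928/0.253348 ≈ 0.6865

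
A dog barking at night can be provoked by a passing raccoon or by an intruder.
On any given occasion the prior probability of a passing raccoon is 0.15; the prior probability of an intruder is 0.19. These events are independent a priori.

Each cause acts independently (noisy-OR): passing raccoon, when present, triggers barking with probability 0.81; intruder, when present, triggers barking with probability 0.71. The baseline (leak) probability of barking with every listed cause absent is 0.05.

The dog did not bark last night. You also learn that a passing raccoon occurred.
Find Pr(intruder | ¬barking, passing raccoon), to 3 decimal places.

Pr(intruder | ¬barking, passing raccoon) ≈ 0.064

Under noisy-OR, P(barking | causes) = 1 − (1−0.05)·∏(1−qᵢ) over the active causes.
Weight on intruder=true, given the evidence: 0.052345*0.19 = 0.009946
Normalizer over all consistent configurations: 0.1805*0.81 + 0.052345*0.19 = 0.156151
Posterior = 0.009946 / 0.156151 ≈ 0.064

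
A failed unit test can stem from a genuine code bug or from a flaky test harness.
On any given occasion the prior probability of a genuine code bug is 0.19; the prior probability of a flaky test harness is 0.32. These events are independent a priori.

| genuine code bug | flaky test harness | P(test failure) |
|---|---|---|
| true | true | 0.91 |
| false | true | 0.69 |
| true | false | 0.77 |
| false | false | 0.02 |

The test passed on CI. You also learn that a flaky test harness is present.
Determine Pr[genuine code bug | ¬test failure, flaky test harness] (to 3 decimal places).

Numerator (weight on configurations with genuine code bug): 0.09×0.19 = 0.017100
Normalizer over all consistent configurations: 0.31×0.81 + 0.09×0.19 = 0.268200
Posterior = 0.017100 / 0.268200 ≈ 0.064

Pr[genuine code bug | ¬test failure, flaky test harness] ≈ 0.064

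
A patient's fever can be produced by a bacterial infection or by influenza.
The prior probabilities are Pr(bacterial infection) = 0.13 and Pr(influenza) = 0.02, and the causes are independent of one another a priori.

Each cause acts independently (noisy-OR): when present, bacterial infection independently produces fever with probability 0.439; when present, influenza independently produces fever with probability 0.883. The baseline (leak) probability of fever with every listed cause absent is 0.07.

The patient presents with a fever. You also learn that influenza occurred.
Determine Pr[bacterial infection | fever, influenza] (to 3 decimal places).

Pr[bacterial infection | fever, influenza] ≈ 0.136

Under noisy-OR, P(fever | causes) = 1 − (1−0.07)·∏(1−qᵢ) over the active causes.
P(fever | influenza) = 0.89119*0.87 + 0.938958*0.13 = 0.775335 + 0.122065 = 0.897400
Of this, 0.122065 comes from 0.938958*0.13 (the bacterial infection=true cases).
P(bacterial infection | fever, influenza) = 0.122065 / 0.897400 ≈ 0.136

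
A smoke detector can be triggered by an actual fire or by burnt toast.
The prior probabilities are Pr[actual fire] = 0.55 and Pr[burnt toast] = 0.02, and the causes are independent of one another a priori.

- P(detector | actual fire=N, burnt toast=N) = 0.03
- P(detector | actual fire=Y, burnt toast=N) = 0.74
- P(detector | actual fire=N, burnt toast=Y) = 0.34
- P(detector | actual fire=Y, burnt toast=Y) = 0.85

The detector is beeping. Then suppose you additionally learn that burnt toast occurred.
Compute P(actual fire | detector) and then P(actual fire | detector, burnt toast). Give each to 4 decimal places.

P(actual fire | detector) ≈ 0.9616; P(actual fire | detector, burnt toast) ≈ 0.7534

P(detector) = 0.03×0.45×0.98 + 0.34×0.45×0.02 + 0.74×0.55×0.98 + 0.85×0.55×0.02 = 0.013230 + 0.003060 + 0.398860 + 0.009350 = 0.424500
Restricting to configurations with actual fire present: 0.398860 + 0.009350 = 0.408210.
P(actual fire | detector) = 0.408210 / 0.424500 ≈ 0.9616

Now condition on the additional information:
Numerator (weight on configurations with actual fire): 0.85*0.55 = 0.467500
Denominator P(detector | burnt toast): 0.34*0.45 + 0.85*0.55 = 0.620500
P(actual fire | detector, burnt toast) = 0.467500/0.620500 ≈ 0.7534
This is intercausal reasoning (explaining away): once burnt toast accounts for the detector, actual fire becomes less likely.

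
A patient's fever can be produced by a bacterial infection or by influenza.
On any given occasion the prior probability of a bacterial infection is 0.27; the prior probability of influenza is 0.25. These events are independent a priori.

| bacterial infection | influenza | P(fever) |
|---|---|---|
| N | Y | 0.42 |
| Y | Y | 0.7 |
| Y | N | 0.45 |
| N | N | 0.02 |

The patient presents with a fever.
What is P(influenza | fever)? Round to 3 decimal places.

Sum P(fever|·) weighted by the priors over the 4 (bacterial infection, influenza) configurations:
  P(fever) = 0.02*0.73*0.75 + 0.42*0.73*0.25 + 0.45*0.27*0.75 + 0.7*0.27*0.25
        = 0.010950 + 0.076650 + 0.091125 + 0.047250 = 0.225975
Configurations with influenza contribute 0.123900, so
  P(influenza | fever) = 0.123900 / 0.225975 ≈ 0.548

P(influenza | fever) ≈ 0.548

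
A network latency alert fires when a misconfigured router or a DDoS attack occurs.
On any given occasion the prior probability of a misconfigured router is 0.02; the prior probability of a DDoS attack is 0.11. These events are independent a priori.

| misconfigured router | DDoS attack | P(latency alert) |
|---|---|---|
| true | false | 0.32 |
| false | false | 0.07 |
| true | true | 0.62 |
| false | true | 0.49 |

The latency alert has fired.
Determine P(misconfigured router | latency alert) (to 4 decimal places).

Weight on misconfigured router=true, given the evidence: 0.005696 + 0.001364 = 0.007060
Normalizer over all consistent configurations: 0.07*0.98*0.89 + 0.49*0.98*0.11 + 0.32*0.02*0.89 + 0.62*0.02*0.11 = 0.120936
P(misconfigured router | latency alert) = 0.007060/0.120936 ≈ 0.0584

P(misconfigured router | latency alert) ≈ 0.0584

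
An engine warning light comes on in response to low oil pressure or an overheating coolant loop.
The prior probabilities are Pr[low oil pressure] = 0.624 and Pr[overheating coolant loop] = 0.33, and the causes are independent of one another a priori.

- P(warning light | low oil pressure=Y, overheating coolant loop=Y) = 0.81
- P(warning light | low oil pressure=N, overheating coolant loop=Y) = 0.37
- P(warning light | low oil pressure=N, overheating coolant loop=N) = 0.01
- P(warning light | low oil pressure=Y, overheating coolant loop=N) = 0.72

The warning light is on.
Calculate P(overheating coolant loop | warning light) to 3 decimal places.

P(overheating coolant loop | warning light) ≈ 0.412

Weight on overheating coolant loop=true, given the evidence: 0.045910 + 0.166795 = 0.212705
Normalizer over all consistent configurations: 0.01·0.376·0.67 + 0.37·0.376·0.33 + 0.72·0.624·0.67 + 0.81·0.624·0.33 = 0.516242
Posterior = 0.212705 / 0.516242 ≈ 0.412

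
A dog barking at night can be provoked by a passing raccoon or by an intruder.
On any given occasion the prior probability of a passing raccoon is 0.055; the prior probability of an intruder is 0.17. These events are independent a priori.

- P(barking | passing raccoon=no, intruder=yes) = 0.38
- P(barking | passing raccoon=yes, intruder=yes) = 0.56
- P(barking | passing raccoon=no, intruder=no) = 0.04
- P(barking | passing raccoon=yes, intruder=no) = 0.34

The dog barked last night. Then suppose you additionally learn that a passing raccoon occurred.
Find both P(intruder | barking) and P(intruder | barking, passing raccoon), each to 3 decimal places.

Numerator (weight on configurations with intruder): 0.061047 + 0.005236 = 0.066283
Denominator P(barking): 0.04*0.945*0.83 + 0.38*0.945*0.17 + 0.34*0.055*0.83 + 0.56*0.055*0.17 = 0.113178
Posterior = 0.066283 / 0.113178 ≈ 0.586

Now condition on the additional information:
Sum P(barking|·) weighted by the priors over both values of intruder:
  P(barking | passing raccoon) = 0.34×0.83 + 0.56×0.17
        = 0.282200 + 0.095200 = 0.377400
Configurations with intruder contribute 0.095200, so
  P(intruder | barking, passing raccoon) = 0.095200 / 0.377400 ≈ 0.252

P(intruder | barking) ≈ 0.586; P(intruder | barking, passing raccoon) ≈ 0.252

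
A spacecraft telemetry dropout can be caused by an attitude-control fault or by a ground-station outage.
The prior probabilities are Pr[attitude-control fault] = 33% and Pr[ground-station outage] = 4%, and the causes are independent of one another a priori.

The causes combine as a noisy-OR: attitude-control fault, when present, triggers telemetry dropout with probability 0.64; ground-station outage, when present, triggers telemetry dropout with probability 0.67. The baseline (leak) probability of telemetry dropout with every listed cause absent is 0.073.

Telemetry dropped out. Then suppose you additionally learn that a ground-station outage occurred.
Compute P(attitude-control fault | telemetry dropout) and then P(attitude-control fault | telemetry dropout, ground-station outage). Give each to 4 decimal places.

Under noisy-OR, P(telemetry dropout | causes) = 1 − (1−0.073)·∏(1−qᵢ) over the active causes.
P(telemetry dropout) = 0.073·0.67·0.96 + 0.69409·0.67·0.04 + 0.66628·0.33·0.96 + 0.889872·0.33·0.04 = 0.046954 + 0.018602 + 0.211078 + 0.011746 = 0.288380
Restricting to configurations with attitude-control fault present: 0.211078 + 0.011746 = 0.222824.
So P(attitude-control fault | telemetry dropout) = 0.222824/0.288380 ≈ 0.7727.

Now condition on the additional information:
Sum P(telemetry dropout|·) weighted by the priors over both values of attitude-control fault:
  P(telemetry dropout | ground-station outage) = 0.69409·0.67 + 0.889872·0.33
        = 0.465040 + 0.293658 = 0.758698
Configurations with attitude-control fault contribute 0.293658, so
  P(attitude-control fault | telemetry dropout, ground-station outage) = 0.293658 / 0.758698 ≈ 0.3871

P(attitude-control fault | telemetry dropout) ≈ 0.7727; P(attitude-control fault | telemetry dropout, ground-station outage) ≈ 0.3871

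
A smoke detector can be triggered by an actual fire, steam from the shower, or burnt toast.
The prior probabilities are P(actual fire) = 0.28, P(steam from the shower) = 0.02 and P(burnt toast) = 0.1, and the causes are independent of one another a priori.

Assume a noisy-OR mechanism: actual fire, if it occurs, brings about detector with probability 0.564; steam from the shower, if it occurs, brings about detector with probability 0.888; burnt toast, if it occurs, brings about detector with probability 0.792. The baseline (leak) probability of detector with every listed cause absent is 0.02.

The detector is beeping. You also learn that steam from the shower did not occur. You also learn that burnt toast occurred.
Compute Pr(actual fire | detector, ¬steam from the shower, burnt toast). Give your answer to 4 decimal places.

Pr(actual fire | detector, ¬steam from the shower, burnt toast) ≈ 0.3080

Under noisy-OR, P(detector | causes) = 1 − (1−0.02)·∏(1−qᵢ) over the active causes.
Sum P(detector|·) weighted by the priors over both values of actual fire:
  P(detector | ¬steam from the shower, burnt toast) = 0.79616*0.72 + 0.911126*0.28
        = 0.573235 + 0.255115 = 0.828350
Keeping only the actual fire-present terms gives 0.255115, so
  P(actual fire | detector, ¬steam from the shower, burnt toast) = 0.255115 / 0.828350 ≈ 0.3080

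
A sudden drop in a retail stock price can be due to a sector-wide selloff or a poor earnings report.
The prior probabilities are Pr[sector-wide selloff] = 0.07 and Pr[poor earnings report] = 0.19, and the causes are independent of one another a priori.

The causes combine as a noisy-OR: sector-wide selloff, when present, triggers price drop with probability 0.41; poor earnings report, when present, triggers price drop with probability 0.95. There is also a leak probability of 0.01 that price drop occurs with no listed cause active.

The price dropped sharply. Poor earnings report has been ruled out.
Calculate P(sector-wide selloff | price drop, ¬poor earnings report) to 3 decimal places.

P(sector-wide selloff | price drop, ¬poor earnings report) ≈ 0.758

Under noisy-OR, P(price drop | causes) = 1 − (1−0.01)·∏(1−qᵢ) over the active causes.
Weight on sector-wide selloff=true, given the evidence: 0.4159·0.07 = 0.029113
Normalizer over all consistent configurations: 0.01·0.93 + 0.4159·0.07 = 0.038413
Posterior = 0.029113 / 0.038413 ≈ 0.758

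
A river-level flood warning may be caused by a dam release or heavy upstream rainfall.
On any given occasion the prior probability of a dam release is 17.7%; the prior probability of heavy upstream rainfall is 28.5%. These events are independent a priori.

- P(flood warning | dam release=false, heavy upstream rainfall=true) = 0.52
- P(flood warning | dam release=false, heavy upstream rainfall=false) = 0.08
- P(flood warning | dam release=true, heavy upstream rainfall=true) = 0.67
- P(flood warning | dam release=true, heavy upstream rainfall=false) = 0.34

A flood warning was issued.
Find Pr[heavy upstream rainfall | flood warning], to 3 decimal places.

Sum P(flood warning|·) weighted by the priors over the 4 (dam release, heavy upstream rainfall) configurations:
  P(flood warning) = 0.08×0.823×0.715 + 0.52×0.823×0.285 + 0.34×0.177×0.715 + 0.67×0.177×0.285
        = 0.047076 + 0.121969 + 0.043029 + 0.033798 = 0.245872
Keeping only the heavy upstream rainfall-present terms gives 0.155767, so
  P(heavy upstream rainfall | flood warning) = 0.155767 / 0.245872 ≈ 0.634

Pr[heavy upstream rainfall | flood warning] ≈ 0.634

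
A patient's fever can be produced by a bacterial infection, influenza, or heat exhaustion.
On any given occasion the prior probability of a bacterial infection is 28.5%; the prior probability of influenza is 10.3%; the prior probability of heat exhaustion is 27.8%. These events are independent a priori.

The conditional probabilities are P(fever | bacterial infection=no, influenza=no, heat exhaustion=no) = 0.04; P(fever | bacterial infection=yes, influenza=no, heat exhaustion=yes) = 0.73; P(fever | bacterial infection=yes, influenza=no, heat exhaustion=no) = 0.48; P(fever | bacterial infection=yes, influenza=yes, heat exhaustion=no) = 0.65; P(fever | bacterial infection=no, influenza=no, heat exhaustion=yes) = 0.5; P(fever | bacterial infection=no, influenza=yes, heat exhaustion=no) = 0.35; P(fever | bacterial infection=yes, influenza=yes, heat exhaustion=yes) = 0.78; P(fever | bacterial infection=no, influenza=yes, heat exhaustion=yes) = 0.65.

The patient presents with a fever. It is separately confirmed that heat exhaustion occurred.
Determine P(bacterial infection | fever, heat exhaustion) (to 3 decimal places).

By total probability over the 4 (bacterial infection, influenza) configurations:
  P(fever | heat exhaustion) = 0.5*0.715*0.897 + 0.65*0.715*0.103 + 0.73*0.285*0.897 + 0.78*0.285*0.103
        = 0.320678 + 0.047869 + 0.186621 + 0.022897 = 0.578065
Keeping only the bacterial infection-present terms gives 0.209518, so
  P(bacterial infection | fever, heat exhaustion) = 0.209518 / 0.578065 ≈ 0.362

P(bacterial infection | fever, heat exhaustion) ≈ 0.362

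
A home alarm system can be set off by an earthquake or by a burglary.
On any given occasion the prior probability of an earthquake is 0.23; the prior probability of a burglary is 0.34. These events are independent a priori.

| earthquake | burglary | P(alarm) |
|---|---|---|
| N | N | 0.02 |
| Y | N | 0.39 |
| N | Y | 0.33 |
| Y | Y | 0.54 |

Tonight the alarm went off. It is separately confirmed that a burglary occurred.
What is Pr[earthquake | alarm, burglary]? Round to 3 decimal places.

Pr[earthquake | alarm, burglary] ≈ 0.328

P(alarm | burglary) = 0.33*0.77 + 0.54*0.23 = 0.254100 + 0.124200 = 0.378300
Of this, 0.124200 comes from 0.54*0.23 (the earthquake=true cases).
Hence the posterior is 0.124200/0.378300 ≈ 0.328.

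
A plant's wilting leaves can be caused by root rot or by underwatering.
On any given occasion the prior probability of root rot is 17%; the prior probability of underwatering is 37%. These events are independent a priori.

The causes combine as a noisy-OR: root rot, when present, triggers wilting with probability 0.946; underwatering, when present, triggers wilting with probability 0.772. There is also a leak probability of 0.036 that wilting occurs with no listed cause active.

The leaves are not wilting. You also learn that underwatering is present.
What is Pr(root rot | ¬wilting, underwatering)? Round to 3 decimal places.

Pr(root rot | ¬wilting, underwatering) ≈ 0.011

Under noisy-OR, P(wilting | causes) = 1 − (1−0.036)·∏(1−qᵢ) over the active causes.
By total probability over both values of root rot:
  P(¬wilting | underwatering) = 0.219792·0.83 + 0.011869·0.17
        = 0.182427 + 0.002018 = 0.184445
Configurations with root rot contribute 0.002018, so
  P(root rot | ¬wilting, underwatering) = 0.002018 / 0.184445 ≈ 0.011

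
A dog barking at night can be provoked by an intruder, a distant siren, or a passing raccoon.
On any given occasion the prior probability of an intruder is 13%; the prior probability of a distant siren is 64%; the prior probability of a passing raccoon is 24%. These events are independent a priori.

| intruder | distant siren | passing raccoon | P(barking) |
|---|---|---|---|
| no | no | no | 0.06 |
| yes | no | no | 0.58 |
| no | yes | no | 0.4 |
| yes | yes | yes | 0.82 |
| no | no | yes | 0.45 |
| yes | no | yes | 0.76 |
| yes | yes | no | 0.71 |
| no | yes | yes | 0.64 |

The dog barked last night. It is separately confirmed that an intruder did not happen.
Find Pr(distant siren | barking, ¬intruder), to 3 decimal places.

Pr(distant siren | barking, ¬intruder) ≈ 0.841

P(barking | ¬intruder) = 0.06×0.36×0.76 + 0.45×0.36×0.24 + 0.4×0.64×0.76 + 0.64×0.64×0.24 = 0.016416 + 0.038880 + 0.194560 + 0.098304 = 0.348160
Restricting to configurations with distant siren present: 0.194560 + 0.098304 = 0.292864.
P(distant siren | barking, ¬intruder) = 0.292864 / 0.348160 ≈ 0.841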